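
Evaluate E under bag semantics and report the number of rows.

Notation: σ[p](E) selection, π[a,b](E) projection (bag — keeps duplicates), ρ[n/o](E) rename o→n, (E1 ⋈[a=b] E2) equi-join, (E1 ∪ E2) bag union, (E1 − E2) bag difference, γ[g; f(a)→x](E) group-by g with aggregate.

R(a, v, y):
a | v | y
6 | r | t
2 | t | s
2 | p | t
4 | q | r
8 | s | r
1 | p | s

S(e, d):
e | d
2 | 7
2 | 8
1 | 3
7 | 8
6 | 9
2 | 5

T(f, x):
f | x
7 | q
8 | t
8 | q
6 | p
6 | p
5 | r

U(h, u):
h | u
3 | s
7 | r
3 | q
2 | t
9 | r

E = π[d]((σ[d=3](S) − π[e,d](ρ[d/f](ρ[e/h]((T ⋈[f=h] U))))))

Per-node cardinality:
  S → 6
  σ[d=3](S) → 1
  T → 6
  U → 5
  (T ⋈[f=h] U) → 1
  ρ[e/h]((T ⋈[f=h] U)) → 1
  ρ[d/f](ρ[e/h]((T ⋈[f=h] U))) → 1
  π[e,d](ρ[d/f](ρ[e/h]((T ⋈[f=h] U)))) → 1
  (σ[d=3](S) − π[e,d](ρ[d/f](ρ[e/h]((T ⋈[f=h] U))))) → 1
  π[d]((σ[d=3](S) − π[e,d](ρ[d/f](ρ[e/h]((T ⋈[f=h] U)))))) → 1

|E| = 1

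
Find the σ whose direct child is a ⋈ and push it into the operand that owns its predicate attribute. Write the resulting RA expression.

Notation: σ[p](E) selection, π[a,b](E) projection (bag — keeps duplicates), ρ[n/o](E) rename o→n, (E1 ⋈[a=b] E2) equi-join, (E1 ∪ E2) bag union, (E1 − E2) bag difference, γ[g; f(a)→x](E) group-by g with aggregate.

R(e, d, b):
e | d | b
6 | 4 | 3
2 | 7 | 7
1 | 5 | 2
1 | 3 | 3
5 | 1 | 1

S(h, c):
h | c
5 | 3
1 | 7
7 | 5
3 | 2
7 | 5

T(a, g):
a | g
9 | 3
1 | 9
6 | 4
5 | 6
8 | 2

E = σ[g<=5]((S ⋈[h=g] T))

σ filters on g, owned by the right side.
E' = (S ⋈[h=g] σ[g<=5](T))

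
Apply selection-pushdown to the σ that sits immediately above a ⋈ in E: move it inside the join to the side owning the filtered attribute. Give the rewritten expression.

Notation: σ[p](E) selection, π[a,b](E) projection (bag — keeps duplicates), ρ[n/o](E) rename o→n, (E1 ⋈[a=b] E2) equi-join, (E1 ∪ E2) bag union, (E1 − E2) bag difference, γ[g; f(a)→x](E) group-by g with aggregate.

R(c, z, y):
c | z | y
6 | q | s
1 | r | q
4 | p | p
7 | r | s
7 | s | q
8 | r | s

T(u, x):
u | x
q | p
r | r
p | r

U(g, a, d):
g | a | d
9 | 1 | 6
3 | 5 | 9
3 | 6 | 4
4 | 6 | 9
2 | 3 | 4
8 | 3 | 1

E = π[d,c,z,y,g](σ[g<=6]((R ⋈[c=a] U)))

σ filters on g, owned by the right side.
E' = π[d,c,z,y,g]((R ⋈[c=a] σ[g<=6](U)))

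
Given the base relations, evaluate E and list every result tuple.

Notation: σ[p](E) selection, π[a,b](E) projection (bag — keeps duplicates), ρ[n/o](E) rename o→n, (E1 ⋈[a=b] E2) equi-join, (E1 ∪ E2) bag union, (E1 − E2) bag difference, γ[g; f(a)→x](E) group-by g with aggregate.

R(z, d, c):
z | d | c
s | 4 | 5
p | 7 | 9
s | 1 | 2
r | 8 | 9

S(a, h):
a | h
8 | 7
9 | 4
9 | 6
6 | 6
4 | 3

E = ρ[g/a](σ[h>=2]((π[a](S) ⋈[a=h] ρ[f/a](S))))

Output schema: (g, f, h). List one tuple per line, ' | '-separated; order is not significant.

Per-node cardinality:
  S → 5
  π[a](S) → 5
  S → 5
  ρ[f/a](S) → 5
  (π[a](S) ⋈[a=h] ρ[f/a](S)) → 3
  σ[h>=2]((π[a](S) ⋈[a=h] ρ[f/a](S))) → 3
  ρ[g/a](σ[h>=2]((π[a](S) ⋈[a=h] ρ[f/a](S)))) → 3

== RESULT ==
g | f | h
4 | 9 | 4
6 | 6 | 6
6 | 9 | 6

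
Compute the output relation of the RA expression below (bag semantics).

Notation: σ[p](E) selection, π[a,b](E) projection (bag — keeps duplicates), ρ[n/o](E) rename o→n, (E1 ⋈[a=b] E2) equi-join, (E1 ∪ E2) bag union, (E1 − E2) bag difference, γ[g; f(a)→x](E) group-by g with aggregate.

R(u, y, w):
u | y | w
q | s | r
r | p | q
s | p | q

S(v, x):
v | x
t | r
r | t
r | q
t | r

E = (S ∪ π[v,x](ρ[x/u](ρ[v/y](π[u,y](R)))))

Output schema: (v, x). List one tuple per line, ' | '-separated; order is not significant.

Subexpression sizes:
  S → 4
  R → 3
  π[u,y](R) → 3
  ρ[v/y](π[u,y](R)) → 3
  ρ[x/u](ρ[v/y](π[u,y](R))) → 3
  π[v,x](ρ[x/u](ρ[v/y](π[u,y](R)))) → 3
  (S ∪ π[v,x](ρ[x/u](ρ[v/y](π[u,y](R))))) → 7

== RESULT ==
v | x
p | r
p | s
r | q
r | t
s | q
t | r
t | r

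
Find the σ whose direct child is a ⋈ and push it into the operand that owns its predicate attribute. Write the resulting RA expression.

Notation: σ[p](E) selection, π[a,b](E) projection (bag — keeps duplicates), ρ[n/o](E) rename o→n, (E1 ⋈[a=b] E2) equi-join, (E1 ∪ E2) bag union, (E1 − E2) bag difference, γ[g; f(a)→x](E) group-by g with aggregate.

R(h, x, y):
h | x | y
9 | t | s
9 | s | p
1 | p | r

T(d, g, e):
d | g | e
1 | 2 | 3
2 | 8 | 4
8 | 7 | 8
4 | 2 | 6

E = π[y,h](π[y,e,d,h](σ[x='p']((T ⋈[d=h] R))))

σ filters on x, owned by the right side.
E' = π[y,h](π[y,e,d,h]((T ⋈[d=h] σ[x='p'](R))))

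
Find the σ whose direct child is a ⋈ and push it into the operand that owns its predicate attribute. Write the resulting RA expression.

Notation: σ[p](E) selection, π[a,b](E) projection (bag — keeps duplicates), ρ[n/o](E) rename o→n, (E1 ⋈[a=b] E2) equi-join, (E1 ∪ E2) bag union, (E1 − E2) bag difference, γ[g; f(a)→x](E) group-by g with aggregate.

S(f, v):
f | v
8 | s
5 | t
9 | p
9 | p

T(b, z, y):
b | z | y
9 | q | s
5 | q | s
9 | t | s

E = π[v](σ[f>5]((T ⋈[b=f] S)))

σ filters on f, owned by the right side.
E' = π[v]((T ⋈[b=f] σ[f>5](S)))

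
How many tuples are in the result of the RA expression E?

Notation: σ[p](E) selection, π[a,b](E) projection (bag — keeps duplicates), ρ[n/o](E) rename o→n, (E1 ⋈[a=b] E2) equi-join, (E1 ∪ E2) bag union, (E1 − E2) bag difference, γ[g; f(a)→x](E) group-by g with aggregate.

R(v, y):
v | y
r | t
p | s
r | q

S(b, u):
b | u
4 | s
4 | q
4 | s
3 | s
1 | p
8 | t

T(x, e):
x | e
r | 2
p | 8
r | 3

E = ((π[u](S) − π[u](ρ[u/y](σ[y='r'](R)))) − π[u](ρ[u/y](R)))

Stepwise |·|:
  S → 6
  π[u](S) → 6
  R → 3
  σ[y='r'](R) → 0
  ρ[u/y](σ[y='r'](R)) → 0
  π[u](ρ[u/y](σ[y='r'](R))) → 0
  (π[u](S) − π[u](ρ[u/y](σ[y='r'](R)))) → 6
  R → 3
  ρ[u/y](R) → 3
  π[u](ρ[u/y](R)) → 3
  ((π[u](S) − π[u](ρ[u/y](σ[y='r'](R)))) − π[u](ρ[u/y](R))) → 3

|E| = 3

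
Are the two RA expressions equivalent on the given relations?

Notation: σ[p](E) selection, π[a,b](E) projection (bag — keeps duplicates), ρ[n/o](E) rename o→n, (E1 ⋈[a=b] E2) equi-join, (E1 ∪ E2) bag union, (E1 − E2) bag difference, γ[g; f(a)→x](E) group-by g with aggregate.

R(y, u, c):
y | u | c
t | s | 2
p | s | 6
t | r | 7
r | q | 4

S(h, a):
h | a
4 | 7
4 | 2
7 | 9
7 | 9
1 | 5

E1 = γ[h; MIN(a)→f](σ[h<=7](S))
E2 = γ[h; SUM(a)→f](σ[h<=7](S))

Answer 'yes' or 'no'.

E1 subexpression sizes:
  S → 5
  σ[h<=7](S) → 5
  γ[h; MIN(a)→f](σ[h<=7](S)) → 3
E2 subexpression sizes:
  S → 5
  σ[h<=7](S) → 5
  γ[h; SUM(a)→f](σ[h<=7](S)) → 3

E1 result:
h | f
1 | 5
4 | 2
7 | 9
E2 result:
h | f
1 | 5
4 | 9
7 | 18
Witness: (7, 9) appears 1× in E1 but 0× in E2.

no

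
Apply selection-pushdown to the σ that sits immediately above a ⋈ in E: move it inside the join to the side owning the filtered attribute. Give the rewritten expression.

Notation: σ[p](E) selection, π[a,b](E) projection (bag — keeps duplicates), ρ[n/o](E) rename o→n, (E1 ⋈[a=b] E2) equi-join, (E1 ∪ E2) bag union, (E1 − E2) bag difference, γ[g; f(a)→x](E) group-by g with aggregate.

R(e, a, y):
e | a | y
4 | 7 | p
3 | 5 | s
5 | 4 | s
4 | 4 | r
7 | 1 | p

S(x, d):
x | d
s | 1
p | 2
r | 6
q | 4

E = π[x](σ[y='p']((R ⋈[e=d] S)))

σ filters on y, owned by the left side.
E' = π[x]((σ[y='p'](R) ⋈[e=d] S))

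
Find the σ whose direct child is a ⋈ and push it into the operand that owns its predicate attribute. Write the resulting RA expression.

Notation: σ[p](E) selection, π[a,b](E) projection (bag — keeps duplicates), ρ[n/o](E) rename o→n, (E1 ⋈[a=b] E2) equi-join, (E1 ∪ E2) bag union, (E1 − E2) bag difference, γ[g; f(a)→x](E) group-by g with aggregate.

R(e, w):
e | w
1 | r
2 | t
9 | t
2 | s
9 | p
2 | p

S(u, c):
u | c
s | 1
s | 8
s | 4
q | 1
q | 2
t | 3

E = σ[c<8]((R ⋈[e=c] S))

σ filters on c, owned by the right side.
E' = (R ⋈[e=c] σ[c<8](S))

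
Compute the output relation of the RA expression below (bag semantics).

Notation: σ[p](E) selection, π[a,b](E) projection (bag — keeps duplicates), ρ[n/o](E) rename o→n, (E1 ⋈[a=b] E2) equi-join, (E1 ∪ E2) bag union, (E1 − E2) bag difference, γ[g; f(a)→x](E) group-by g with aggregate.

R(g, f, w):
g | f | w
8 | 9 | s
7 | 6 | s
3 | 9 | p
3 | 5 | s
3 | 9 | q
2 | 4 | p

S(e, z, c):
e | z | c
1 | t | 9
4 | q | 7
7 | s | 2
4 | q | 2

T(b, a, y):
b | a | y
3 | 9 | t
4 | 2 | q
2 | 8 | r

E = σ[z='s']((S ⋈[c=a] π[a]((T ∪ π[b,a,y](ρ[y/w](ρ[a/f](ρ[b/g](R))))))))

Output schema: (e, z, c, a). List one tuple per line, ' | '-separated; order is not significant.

Subexpression sizes:
  S → 4
  T → 3
  R → 6
  ρ[b/g](R) → 6
  ρ[a/f](ρ[b/g](R)) → 6
  ρ[y/w](ρ[a/f](ρ[b/g](R))) → 6
  π[b,a,y](ρ[y/w](ρ[a/f](ρ[b/g](R)))) → 6
  (T ∪ π[b,a,y](ρ[y/w](ρ[a/f](ρ[b/g](R))))) → 9
  π[a]((T ∪ π[b,a,y](ρ[y/w](ρ[a/f](ρ[b/g](R)))))) → 9
  (S ⋈[c=a] π[a]((T ∪ π[b,a,y](ρ[y/w](ρ[a/f](ρ[b/g](R))))))) → 6
  σ[z='s']((S ⋈[c=a] π[a]((T ∪ π[b,a,y](ρ[y/w](ρ[a/f](ρ[b/g](R)))))))) → 1

== RESULT ==
e | z | c | a
7 | s | 2 | 2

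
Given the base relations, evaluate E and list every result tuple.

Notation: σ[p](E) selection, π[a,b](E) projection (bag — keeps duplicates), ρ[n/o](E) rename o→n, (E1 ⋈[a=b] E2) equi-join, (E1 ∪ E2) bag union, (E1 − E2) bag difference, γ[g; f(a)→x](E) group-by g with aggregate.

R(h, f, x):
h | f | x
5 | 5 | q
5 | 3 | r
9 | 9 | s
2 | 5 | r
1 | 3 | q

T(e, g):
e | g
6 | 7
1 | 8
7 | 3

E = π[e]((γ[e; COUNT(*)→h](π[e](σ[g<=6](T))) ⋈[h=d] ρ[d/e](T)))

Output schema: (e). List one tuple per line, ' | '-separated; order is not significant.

Subexpression sizes:
  T → 3
  σ[g<=6](T) → 1
  π[e](σ[g<=6](T)) → 1
  γ[e; COUNT(*)→h](π[e](σ[g<=6](T))) → 1
  T → 3
  ρ[d/e](T) → 3
  (γ[e; COUNT(*)→h](π[e](σ[g<=6](T))) ⋈[h=d] ρ[d/e](T)) → 1
  π[e]((γ[e; COUNT(*)→h](π[e](σ[g<=6](T))) ⋈[h=d] ρ[d/e](T))) → 1

== RESULT ==
e
7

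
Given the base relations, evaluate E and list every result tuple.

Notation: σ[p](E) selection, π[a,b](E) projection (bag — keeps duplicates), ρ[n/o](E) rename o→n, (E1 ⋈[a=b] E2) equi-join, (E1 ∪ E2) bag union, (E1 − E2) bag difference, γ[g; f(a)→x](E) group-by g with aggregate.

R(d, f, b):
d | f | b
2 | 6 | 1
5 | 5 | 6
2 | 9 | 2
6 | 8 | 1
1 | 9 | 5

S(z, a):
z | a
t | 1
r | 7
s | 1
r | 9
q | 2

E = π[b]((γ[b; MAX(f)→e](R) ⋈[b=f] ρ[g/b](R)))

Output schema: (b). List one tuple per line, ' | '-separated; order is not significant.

Stepwise |·|:
  R → 5
  γ[b; MAX(f)→e](R) → 4
  R → 5
  ρ[g/b](R) → 5
  (γ[b; MAX(f)→e](R) ⋈[b=f] ρ[g/b](R)) → 2
  π[b]((γ[b; MAX(f)→e](R) ⋈[b=f] ρ[g/b](R))) → 2

== RESULT ==
b
5
6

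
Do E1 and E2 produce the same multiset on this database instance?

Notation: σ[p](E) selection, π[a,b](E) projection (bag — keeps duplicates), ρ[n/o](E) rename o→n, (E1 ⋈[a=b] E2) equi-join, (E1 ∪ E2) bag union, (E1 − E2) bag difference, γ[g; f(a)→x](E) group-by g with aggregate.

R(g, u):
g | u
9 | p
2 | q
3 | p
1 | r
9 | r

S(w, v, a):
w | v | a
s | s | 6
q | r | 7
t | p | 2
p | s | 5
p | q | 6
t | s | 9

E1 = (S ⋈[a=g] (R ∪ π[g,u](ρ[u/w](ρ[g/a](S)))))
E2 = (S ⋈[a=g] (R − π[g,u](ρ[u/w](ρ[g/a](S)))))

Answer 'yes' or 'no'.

E1 per-node cardinality:
  S → 6
  R → 5
  S → 6
  ρ[g/a](S) → 6
  ρ[u/w](ρ[g/a](S)) → 6
  π[g,u](ρ[u/w](ρ[g/a](S))) → 6
  (R ∪ π[g,u](ρ[u/w](ρ[g/a](S)))) → 11
  (S ⋈[a=g] (R ∪ π[g,u](ρ[u/w](ρ[g/a](S))))) → 11
E2 per-node cardinality:
  S → 6
  R → 5
  S → 6
  ρ[g/a](S) → 6
  ρ[u/w](ρ[g/a](S)) → 6
  π[g,u](ρ[u/w](ρ[g/a](S))) → 6
  (R − π[g,u](ρ[u/w](ρ[g/a](S)))) → 5
  (S ⋈[a=g] (R − π[g,u](ρ[u/w](ρ[g/a](S))))) → 3

E1 result:
w | v | a | g | u
p | q | 6 | 6 | p
p | q | 6 | 6 | s
p | s | 5 | 5 | p
q | r | 7 | 7 | q
s | s | 6 | 6 | p
s | s | 6 | 6 | s
t | p | 2 | 2 | q
t | p | 2 | 2 | t
t | s | 9 | 9 | p
t | s | 9 | 9 | r
t | s | 9 | 9 | t
E2 result:
w | v | a | g | u
t | p | 2 | 2 | q
t | s | 9 | 9 | p
t | s | 9 | 9 | r
Witness: ('p', 'q', 6, 6, 'p') appears 1× in E1 but 0× in E2.

no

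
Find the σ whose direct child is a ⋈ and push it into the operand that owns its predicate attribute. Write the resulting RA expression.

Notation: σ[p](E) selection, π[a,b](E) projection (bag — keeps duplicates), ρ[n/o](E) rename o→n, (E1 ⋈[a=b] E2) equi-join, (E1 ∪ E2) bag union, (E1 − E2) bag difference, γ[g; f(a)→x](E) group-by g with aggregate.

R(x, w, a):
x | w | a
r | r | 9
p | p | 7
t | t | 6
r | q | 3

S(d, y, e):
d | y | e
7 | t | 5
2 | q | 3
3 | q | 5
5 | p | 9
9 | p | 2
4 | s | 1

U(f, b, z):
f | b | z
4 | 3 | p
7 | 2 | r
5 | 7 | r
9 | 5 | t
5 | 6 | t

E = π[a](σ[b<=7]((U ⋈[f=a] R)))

σ filters on b, owned by the left side.
E' = π[a]((σ[b<=7](U) ⋈[f=a] R))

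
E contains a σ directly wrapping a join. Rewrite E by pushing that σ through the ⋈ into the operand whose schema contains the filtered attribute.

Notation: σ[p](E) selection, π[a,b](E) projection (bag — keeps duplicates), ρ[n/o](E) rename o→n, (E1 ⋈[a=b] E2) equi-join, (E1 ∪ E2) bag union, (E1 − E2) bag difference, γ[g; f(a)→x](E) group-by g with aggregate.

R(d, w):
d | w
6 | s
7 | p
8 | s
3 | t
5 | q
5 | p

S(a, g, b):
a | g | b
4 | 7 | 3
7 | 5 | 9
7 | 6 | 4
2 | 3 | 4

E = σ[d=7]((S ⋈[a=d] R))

σ filters on d, owned by the right side.
E' = (S ⋈[a=d] σ[d=7](R))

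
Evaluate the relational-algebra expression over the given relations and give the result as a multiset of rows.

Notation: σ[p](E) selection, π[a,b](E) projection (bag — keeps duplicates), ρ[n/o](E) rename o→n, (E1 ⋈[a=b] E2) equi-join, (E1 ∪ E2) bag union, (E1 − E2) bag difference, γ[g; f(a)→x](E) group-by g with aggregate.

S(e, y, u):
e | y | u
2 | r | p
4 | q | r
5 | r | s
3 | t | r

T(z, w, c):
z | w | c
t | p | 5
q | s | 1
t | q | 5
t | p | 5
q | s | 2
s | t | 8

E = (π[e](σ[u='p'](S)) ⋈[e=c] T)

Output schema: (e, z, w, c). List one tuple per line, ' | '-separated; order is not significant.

Per-node cardinality:
  S → 4
  σ[u='p'](S) → 1
  π[e](σ[u='p'](S)) → 1
  T → 6
  (π[e](σ[u='p'](S)) ⋈[e=c] T) → 1

== RESULT ==
e | z | w | c
2 | q | s | 2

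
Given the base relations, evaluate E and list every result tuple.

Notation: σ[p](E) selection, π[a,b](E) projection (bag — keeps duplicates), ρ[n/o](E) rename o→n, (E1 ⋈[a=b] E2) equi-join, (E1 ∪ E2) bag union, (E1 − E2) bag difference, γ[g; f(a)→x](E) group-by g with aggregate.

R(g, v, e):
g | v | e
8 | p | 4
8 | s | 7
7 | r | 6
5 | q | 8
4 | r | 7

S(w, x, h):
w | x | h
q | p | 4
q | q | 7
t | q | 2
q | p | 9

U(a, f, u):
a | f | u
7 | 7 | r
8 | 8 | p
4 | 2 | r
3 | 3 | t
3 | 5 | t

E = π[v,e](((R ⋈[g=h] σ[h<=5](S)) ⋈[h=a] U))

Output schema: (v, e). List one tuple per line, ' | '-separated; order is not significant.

Stepwise |·|:
  R → 5
  S → 4
  σ[h<=5](S) → 2
  (R ⋈[g=h] σ[h<=5](S)) → 1
  U → 5
  ((R ⋈[g=h] σ[h<=5](S)) ⋈[h=a] U) → 1
  π[v,e](((R ⋈[g=h] σ[h<=5](S)) ⋈[h=a] U)) → 1

== RESULT ==
v | e
r | 7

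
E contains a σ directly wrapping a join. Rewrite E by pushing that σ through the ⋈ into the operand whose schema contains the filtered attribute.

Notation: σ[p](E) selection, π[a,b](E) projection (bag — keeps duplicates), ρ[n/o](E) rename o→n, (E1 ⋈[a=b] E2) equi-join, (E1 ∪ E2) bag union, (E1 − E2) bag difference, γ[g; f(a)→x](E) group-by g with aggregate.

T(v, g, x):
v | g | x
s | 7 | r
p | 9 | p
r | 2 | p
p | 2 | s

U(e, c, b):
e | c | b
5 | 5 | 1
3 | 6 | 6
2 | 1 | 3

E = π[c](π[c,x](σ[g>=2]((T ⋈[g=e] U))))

σ filters on g, owned by the left side.
E' = π[c](π[c,x]((σ[g>=2](T) ⋈[g=e] U)))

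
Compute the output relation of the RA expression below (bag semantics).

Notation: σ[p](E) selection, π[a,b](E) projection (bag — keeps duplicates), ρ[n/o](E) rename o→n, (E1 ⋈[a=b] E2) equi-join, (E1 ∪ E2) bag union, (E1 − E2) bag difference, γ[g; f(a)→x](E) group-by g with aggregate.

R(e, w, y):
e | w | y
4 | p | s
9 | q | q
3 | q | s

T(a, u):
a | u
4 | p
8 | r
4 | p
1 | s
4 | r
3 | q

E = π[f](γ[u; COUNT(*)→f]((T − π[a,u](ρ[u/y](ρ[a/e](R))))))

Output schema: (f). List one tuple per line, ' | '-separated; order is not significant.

Row counts bottom-up:
  T → 6
  R → 3
  ρ[a/e](R) → 3
  ρ[u/y](ρ[a/e](R)) → 3
  π[a,u](ρ[u/y](ρ[a/e](R))) → 3
  (T − π[a,u](ρ[u/y](ρ[a/e](R)))) → 6
  γ[u; COUNT(*)→f]((T − π[a,u](ρ[u/y](ρ[a/e](R))))) → 4
  π[f](γ[u; COUNT(*)→f]((T − π[a,u](ρ[u/y](ρ[a/e](R)))))) → 4

== RESULT ==
f
1
1
2
2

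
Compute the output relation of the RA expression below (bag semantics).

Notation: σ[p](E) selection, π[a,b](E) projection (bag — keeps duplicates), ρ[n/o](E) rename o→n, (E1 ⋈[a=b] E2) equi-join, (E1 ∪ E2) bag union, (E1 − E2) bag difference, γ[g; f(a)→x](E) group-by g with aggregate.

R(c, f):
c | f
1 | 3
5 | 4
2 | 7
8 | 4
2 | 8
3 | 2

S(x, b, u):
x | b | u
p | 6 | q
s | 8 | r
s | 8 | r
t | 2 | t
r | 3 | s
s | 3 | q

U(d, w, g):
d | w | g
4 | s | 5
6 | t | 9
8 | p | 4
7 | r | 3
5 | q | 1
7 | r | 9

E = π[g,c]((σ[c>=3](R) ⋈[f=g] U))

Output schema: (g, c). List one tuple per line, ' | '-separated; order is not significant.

Stepwise |·|:
  R → 6
  σ[c>=3](R) → 3
  U → 6
  (σ[c>=3](R) ⋈[f=g] U) → 2
  π[g,c]((σ[c>=3](R) ⋈[f=g] U)) → 2

== RESULT ==
g | c
4 | 5
4 | 8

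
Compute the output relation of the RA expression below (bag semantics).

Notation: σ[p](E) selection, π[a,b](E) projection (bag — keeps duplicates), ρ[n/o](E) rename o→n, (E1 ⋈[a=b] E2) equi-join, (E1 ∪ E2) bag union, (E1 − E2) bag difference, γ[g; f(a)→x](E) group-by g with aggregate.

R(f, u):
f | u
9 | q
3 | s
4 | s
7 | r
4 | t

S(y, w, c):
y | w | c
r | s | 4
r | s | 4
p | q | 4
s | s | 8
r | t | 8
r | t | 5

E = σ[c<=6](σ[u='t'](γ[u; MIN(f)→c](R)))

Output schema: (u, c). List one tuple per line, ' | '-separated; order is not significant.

Per-node cardinality:
  R → 5
  γ[u; MIN(f)→c](R) → 4
  σ[u='t'](γ[u; MIN(f)→c](R)) → 1
  σ[c<=6](σ[u='t'](γ[u; MIN(f)→c](R))) → 1

== RESULT ==
u | c
t | 4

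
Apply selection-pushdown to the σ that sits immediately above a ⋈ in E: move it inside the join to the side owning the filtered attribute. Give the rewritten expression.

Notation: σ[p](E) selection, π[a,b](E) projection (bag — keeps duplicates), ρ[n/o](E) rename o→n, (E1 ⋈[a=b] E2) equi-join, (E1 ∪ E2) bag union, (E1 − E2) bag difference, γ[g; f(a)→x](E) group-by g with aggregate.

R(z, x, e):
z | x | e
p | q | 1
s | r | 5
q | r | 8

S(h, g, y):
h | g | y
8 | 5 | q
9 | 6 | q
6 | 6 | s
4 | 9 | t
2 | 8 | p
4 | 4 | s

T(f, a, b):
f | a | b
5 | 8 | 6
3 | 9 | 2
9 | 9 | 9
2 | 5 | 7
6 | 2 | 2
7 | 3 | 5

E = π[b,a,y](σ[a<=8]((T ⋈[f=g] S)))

σ filters on a, owned by the left side.
E' = π[b,a,y]((σ[a<=8](T) ⋈[f=g] S))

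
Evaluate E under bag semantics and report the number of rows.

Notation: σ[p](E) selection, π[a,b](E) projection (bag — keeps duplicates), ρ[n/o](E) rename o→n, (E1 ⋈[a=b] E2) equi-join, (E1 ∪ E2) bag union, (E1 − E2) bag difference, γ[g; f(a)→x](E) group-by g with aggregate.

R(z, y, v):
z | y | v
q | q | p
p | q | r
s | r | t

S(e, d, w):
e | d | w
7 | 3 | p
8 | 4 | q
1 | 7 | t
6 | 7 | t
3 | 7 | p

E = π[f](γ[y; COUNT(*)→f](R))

Row counts bottom-up:
  R → 3
  γ[y; COUNT(*)→f](R) → 2
  π[f](γ[y; COUNT(*)→f](R)) → 2

|E| = 2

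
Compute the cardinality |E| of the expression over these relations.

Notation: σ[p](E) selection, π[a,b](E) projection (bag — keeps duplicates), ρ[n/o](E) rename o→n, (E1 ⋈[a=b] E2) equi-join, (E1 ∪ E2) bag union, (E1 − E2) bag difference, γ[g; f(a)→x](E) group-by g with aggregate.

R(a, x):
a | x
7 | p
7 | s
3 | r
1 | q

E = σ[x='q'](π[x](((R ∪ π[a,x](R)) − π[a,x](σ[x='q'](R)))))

Row counts bottom-up:
  R → 4
  R → 4
  π[a,x](R) → 4
  (R ∪ π[a,x](R)) → 8
  R → 4
  σ[x='q'](R) → 1
  π[a,x](σ[x='q'](R)) → 1
  ((R ∪ π[a,x](R)) − π[a,x](σ[x='q'](R))) → 7
  π[x](((R ∪ π[a,x](R)) − π[a,x](σ[x='q'](R)))) → 7
  σ[x='q'](π[x](((R ∪ π[a,x](R)) − π[a,x](σ[x='q'](R))))) → 1

|E| = 1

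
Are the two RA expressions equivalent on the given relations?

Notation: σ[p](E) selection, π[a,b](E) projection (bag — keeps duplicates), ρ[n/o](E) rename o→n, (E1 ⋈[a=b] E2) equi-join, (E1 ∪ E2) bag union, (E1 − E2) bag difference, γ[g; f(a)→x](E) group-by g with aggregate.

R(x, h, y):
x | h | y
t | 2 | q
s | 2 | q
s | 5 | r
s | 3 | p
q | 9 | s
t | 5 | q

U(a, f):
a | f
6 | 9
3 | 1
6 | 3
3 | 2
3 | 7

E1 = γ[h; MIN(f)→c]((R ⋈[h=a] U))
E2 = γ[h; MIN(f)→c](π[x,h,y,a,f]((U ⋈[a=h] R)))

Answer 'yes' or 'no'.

E1 row counts bottom-up:
  R → 6
  U → 5
  (R ⋈[h=a] U) → 3
  γ[h; MIN(f)→c]((R ⋈[h=a] U)) → 1
E2 row counts bottom-up:
  U → 5
  R → 6
  (U ⋈[a=h] R) → 3
  π[x,h,y,a,f]((U ⋈[a=h] R)) → 3
  γ[h; MIN(f)→c](π[x,h,y,a,f]((U ⋈[a=h] R))) → 1

E1 and E2 produce the same multiset:
h | c
3 | 1

yes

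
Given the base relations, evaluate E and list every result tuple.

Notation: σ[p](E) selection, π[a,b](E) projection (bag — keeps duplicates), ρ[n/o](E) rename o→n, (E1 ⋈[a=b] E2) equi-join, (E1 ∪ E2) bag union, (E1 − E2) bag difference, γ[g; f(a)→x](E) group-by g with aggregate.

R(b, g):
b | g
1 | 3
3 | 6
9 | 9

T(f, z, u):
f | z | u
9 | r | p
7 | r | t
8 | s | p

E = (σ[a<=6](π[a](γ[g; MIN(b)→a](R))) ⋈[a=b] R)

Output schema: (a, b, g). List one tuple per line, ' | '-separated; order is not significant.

Per-node cardinality:
  R → 3
  γ[g; MIN(b)→a](R) → 3
  π[a](γ[g; MIN(b)→a](R)) → 3
  σ[a<=6](π[a](γ[g; MIN(b)→a](R))) → 2
  R → 3
  (σ[a<=6](π[a](γ[g; MIN(b)→a](R))) ⋈[a=b] R) → 2

== RESULT ==
a | b | g
1 | 1 | 3
3 | 3 | 6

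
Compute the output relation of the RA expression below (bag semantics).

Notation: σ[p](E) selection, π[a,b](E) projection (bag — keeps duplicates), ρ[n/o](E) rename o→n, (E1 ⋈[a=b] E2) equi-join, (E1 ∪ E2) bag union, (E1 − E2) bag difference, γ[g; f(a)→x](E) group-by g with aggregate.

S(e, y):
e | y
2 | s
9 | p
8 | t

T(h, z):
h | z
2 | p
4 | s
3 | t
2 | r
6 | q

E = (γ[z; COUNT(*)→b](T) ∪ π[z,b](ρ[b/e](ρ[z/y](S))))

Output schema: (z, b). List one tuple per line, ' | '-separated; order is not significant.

Subexpression sizes:
  T → 5
  γ[z; COUNT(*)→b](T) → 5
  S → 3
  ρ[z/y](S) → 3
  ρ[b/e](ρ[z/y](S)) → 3
  π[z,b](ρ[b/e](ρ[z/y](S))) → 3
  (γ[z; COUNT(*)→b](T) ∪ π[z,b](ρ[b/e](ρ[z/y](S)))) → 8

== RESULT ==
z | b
p | 1
p | 9
q | 1
r | 1
s | 1
s | 2
t | 1
t | 8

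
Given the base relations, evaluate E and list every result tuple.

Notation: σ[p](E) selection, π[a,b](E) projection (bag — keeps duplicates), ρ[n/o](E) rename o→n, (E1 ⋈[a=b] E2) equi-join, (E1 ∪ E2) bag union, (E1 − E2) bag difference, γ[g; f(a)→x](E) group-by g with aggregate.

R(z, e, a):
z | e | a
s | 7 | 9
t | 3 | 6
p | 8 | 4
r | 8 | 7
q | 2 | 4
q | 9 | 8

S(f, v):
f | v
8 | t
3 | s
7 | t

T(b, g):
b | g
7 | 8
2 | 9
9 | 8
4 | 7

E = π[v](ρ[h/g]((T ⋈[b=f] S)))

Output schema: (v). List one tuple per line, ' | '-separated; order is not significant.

Subexpression sizes:
  T → 4
  S → 3
  (T ⋈[b=f] S) → 1
  ρ[h/g]((T ⋈[b=f] S)) → 1
  π[v](ρ[h/g]((T ⋈[b=f] S))) → 1

== RESULT ==
v
t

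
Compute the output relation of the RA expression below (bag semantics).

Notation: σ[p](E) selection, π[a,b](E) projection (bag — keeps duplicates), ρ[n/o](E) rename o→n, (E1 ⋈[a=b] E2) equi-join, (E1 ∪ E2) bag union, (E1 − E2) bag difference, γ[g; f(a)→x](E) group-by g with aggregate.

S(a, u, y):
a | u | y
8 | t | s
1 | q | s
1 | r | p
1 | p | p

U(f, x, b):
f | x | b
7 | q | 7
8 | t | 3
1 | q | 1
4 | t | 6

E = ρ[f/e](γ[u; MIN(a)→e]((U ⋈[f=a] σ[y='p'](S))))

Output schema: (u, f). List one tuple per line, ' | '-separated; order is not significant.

Stepwise |·|:
  U → 4
  S → 4
  σ[y='p'](S) → 2
  (U ⋈[f=a] σ[y='p'](S)) → 2
  γ[u; MIN(a)→e]((U ⋈[f=a] σ[y='p'](S))) → 2
  ρ[f/e](γ[u; MIN(a)→e]((U ⋈[f=a] σ[y='p'](S)))) → 2

== RESULT ==
u | f
p | 1
r | 1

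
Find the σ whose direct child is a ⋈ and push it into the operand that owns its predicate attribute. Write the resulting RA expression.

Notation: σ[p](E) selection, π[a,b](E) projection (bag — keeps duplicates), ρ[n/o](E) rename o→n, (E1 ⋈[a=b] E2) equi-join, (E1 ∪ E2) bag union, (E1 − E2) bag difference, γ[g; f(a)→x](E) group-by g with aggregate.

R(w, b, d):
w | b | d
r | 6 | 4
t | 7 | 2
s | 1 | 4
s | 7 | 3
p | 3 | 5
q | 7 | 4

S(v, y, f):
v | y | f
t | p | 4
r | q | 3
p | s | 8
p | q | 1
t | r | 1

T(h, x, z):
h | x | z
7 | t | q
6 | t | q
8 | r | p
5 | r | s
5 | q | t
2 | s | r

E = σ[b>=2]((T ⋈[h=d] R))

σ filters on b, owned by the right side.
E' = (T ⋈[h=d] σ[b>=2](R))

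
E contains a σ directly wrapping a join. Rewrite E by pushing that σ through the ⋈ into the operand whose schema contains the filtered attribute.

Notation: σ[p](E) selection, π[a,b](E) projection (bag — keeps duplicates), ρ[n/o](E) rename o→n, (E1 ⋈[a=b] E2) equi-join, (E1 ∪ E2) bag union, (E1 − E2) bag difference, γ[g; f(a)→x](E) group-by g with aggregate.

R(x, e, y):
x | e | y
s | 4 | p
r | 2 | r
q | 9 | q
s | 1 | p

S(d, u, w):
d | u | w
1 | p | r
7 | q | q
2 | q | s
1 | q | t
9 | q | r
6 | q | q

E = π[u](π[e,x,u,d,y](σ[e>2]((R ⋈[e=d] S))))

σ filters on e, owned by the left side.
E' = π[u](π[e,x,u,d,y]((σ[e>2](R) ⋈[e=d] S)))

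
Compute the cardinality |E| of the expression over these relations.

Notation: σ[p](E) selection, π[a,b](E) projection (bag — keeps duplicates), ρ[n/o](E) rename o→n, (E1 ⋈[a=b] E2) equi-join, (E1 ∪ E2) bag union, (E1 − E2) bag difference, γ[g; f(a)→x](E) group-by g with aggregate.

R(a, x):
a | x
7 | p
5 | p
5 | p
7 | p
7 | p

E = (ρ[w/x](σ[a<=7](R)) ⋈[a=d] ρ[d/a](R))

Subexpression sizes:
  R → 5
  σ[a<=7](R) → 5
  ρ[w/x](σ[a<=7](R)) → 5
  R → 5
  ρ[d/a](R) → 5
  (ρ[w/x](σ[a<=7](R)) ⋈[a=d] ρ[d/a](R)) → 13

|E| = 13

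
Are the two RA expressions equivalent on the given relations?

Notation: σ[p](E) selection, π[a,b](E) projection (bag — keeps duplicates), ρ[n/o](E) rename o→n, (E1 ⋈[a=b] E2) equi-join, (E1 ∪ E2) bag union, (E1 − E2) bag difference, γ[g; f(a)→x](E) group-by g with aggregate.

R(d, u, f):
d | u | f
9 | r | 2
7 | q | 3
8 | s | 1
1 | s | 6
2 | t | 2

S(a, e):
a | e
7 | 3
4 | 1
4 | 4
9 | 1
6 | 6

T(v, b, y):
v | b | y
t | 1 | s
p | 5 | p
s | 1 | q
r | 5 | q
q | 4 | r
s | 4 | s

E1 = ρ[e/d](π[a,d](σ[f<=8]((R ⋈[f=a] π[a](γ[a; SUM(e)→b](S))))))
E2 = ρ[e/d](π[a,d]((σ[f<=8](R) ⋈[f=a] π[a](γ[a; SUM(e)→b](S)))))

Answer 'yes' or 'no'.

E1 per-node cardinality:
  R → 5
  S → 5
  γ[a; SUM(e)→b](S) → 4
  π[a](γ[a; SUM(e)→b](S)) → 4
  (R ⋈[f=a] π[a](γ[a; SUM(e)→b](S))) → 1
  σ[f<=8]((R ⋈[f=a] π[a](γ[a; SUM(e)→b](S)))) → 1
  π[a,d](σ[f<=8]((R ⋈[f=a] π[a](γ[a; SUM(e)→b](S))))) → 1
  ρ[e/d](π[a,d](σ[f<=8]((R ⋈[f=a] π[a](γ[a; SUM(e)→b](S)))))) → 1
E2 per-node cardinality:
  R → 5
  σ[f<=8](R) → 5
  S → 5
  γ[a; SUM(e)→b](S) → 4
  π[a](γ[a; SUM(e)→b](S)) → 4
  (σ[f<=8](R) ⋈[f=a] π[a](γ[a; SUM(e)→b](S))) → 1
  π[a,d]((σ[f<=8](R) ⋈[f=a] π[a](γ[a; SUM(e)→b](S)))) → 1
  ρ[e/d](π[a,d]((σ[f<=8](R) ⋈[f=a] π[a](γ[a; SUM(e)→b](S))))) → 1

E1 and E2 produce the same multiset:
a | e
6 | 1

yes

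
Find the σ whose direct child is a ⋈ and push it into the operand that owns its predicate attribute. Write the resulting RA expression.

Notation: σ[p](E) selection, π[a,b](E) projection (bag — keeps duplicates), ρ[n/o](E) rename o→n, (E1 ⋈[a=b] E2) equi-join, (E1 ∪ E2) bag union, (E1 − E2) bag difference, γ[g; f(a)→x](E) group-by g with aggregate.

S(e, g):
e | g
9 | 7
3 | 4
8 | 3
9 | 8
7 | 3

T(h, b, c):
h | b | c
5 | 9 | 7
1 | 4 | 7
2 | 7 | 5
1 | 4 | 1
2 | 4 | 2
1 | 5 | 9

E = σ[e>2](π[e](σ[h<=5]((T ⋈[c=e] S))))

σ filters on h, owned by the left side.
E' = σ[e>2](π[e]((σ[h<=5](T) ⋈[c=e] S)))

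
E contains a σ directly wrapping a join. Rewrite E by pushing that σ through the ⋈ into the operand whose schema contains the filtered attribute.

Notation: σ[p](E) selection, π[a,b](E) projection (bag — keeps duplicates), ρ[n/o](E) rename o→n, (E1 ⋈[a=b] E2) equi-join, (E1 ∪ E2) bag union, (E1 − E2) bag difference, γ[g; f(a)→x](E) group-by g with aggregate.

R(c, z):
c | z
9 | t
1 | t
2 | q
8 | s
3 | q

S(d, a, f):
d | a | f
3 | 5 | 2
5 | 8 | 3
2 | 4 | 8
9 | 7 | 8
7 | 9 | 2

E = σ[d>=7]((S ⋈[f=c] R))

σ filters on d, owned by the left side.
E' = (σ[d>=7](S) ⋈[f=c] R)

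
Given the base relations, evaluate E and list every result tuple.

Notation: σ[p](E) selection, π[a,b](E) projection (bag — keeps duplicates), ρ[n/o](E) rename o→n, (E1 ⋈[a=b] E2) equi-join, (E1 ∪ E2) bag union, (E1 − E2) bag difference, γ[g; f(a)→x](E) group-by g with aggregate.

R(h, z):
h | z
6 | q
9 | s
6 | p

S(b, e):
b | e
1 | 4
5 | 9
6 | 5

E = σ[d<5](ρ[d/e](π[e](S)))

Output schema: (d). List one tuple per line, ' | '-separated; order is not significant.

Stepwise |·|:
  S → 3
  π[e](S) → 3
  ρ[d/e](π[e](S)) → 3
  σ[d<5](ρ[d/e](π[e](S))) → 1

== RESULT ==
d
4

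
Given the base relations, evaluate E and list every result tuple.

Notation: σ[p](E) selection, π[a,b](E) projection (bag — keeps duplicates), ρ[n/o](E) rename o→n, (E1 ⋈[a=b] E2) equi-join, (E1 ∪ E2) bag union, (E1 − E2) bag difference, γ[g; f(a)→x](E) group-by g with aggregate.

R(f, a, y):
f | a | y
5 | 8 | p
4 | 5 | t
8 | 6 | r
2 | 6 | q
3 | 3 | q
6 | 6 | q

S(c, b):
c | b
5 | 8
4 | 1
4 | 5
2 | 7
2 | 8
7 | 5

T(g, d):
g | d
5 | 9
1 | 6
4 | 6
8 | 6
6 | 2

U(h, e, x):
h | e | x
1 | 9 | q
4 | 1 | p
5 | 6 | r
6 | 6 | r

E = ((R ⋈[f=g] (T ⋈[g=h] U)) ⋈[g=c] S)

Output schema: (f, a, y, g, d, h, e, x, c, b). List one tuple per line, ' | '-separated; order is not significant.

Row counts bottom-up:
  R → 6
  T → 5
  U → 4
  (T ⋈[g=h] U) → 4
  (R ⋈[f=g] (T ⋈[g=h] U)) → 3
  S → 6
  ((R ⋈[f=g] (T ⋈[g=h] U)) ⋈[g=c] S) → 3

== RESULT ==
f | a | y | g | d | h | e | x | c | b
4 | 5 | t | 4 | 6 | 4 | 1 | p | 4 | 1
4 | 5 | t | 4 | 6 | 4 | 1 | p | 4 | 5
5 | 8 | p | 5 | 9 | 5 | 6 | r | 5 | 8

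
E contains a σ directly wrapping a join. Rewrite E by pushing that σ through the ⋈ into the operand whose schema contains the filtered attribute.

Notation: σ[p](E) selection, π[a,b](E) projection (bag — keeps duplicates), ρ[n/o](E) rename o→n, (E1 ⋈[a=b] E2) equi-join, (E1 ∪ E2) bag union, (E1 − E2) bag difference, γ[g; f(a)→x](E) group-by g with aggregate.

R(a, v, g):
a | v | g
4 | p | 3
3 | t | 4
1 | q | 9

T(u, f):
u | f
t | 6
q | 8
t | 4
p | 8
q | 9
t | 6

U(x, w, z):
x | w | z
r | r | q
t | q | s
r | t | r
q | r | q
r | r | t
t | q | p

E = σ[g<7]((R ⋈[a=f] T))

σ filters on g, owned by the left side.
E' = (σ[g<7](R) ⋈[a=f] T)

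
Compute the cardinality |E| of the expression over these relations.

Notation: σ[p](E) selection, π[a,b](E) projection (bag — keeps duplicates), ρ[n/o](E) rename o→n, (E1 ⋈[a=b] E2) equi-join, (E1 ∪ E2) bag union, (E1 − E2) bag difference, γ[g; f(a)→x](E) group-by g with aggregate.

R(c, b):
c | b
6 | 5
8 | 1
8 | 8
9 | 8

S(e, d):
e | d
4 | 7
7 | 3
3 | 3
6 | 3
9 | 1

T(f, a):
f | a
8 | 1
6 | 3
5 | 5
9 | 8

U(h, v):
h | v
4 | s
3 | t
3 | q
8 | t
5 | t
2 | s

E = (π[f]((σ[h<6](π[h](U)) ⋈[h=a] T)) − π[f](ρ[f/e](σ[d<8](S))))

Subexpression sizes:
  U → 6
  π[h](U) → 6
  σ[h<6](π[h](U)) → 5
  T → 4
  (σ[h<6](π[h](U)) ⋈[h=a] T) → 3
  π[f]((σ[h<6](π[h](U)) ⋈[h=a] T)) → 3
  S → 5
  σ[d<8](S) → 5
  ρ[f/e](σ[d<8](S)) → 5
  π[f](ρ[f/e](σ[d<8](S))) → 5
  (π[f]((σ[h<6](π[h](U)) ⋈[h=a] T)) − π[f](ρ[f/e](σ[d<8](S)))) → 2

|E| = 2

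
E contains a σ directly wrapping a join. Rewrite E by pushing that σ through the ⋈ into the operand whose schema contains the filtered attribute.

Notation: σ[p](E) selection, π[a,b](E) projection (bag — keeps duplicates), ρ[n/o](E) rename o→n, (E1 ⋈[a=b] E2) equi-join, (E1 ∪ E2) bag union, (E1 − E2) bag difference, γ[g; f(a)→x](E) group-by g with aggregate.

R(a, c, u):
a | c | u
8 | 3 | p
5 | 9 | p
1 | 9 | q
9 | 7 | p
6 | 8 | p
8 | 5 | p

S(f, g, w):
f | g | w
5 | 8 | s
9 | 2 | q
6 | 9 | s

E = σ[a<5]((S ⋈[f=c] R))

σ filters on a, owned by the right side.
E' = (S ⋈[f=c] σ[a<5](R))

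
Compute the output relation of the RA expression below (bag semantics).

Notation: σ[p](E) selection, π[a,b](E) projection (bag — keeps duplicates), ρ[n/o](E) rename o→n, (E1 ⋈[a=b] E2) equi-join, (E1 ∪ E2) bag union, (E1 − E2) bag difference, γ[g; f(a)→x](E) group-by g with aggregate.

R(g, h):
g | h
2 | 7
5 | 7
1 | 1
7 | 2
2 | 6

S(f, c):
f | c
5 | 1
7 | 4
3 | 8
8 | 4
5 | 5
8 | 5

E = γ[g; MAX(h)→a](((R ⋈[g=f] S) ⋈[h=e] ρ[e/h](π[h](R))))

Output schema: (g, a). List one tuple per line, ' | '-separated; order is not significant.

Subexpression sizes:
  R → 5
  S → 6
  (R ⋈[g=f] S) → 3
  R → 5
  π[h](R) → 5
  ρ[e/h](π[h](R)) → 5
  ((R ⋈[g=f] S) ⋈[h=e] ρ[e/h](π[h](R))) → 5
  γ[g; MAX(h)→a](((R ⋈[g=f] S) ⋈[h=e] ρ[e/h](π[h](R)))) → 2

== RESULT ==
g | a
5 | 7
7 | 2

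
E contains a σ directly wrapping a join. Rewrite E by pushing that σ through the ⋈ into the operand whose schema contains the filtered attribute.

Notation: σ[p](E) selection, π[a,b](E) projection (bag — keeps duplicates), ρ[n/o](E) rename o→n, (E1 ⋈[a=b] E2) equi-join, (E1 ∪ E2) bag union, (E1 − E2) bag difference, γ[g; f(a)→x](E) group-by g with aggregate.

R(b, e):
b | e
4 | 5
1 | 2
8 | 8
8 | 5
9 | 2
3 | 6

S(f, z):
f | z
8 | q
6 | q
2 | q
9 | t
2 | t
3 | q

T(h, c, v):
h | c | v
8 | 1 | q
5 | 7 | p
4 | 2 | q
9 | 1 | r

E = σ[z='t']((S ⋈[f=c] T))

σ filters on z, owned by the left side.
E' = (σ[z='t'](S) ⋈[f=c] T)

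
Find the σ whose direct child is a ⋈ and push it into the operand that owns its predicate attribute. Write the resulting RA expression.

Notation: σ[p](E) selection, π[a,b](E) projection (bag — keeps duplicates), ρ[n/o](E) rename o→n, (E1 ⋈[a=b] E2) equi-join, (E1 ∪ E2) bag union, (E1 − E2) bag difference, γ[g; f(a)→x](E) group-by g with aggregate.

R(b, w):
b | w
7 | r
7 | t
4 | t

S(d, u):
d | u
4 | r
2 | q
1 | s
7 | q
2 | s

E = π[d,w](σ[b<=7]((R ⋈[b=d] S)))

σ filters on b, owned by the left side.
E' = π[d,w]((σ[b<=7](R) ⋈[b=d] S))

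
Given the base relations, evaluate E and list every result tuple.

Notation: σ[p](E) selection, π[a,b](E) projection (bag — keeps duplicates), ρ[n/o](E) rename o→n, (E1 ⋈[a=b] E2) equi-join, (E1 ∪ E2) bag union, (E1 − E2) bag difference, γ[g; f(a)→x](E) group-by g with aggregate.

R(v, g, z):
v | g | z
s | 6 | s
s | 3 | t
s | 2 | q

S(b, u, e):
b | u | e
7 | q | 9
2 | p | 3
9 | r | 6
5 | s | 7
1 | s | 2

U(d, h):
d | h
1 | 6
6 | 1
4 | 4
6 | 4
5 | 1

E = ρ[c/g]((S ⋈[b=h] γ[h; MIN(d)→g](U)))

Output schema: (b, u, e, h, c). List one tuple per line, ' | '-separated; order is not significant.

Subexpression sizes:
  S → 5
  U → 5
  γ[h; MIN(d)→g](U) → 3
  (S ⋈[b=h] γ[h; MIN(d)→g](U)) → 1
  ρ[c/g]((S ⋈[b=h] γ[h; MIN(d)→g](U))) → 1

== RESULT ==
b | u | e | h | c
1 | s | 2 | 1 | 5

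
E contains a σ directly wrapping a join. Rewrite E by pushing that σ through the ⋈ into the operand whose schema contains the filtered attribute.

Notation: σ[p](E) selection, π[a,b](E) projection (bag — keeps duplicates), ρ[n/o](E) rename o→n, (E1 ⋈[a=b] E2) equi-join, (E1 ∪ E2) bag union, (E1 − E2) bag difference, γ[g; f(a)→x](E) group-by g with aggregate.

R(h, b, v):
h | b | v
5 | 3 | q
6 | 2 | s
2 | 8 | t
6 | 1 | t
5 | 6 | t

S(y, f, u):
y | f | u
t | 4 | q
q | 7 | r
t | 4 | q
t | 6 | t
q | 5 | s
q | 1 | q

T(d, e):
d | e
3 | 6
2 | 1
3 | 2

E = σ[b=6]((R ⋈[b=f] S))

σ filters on b, owned by the left side.
E' = (σ[b=6](R) ⋈[b=f] S)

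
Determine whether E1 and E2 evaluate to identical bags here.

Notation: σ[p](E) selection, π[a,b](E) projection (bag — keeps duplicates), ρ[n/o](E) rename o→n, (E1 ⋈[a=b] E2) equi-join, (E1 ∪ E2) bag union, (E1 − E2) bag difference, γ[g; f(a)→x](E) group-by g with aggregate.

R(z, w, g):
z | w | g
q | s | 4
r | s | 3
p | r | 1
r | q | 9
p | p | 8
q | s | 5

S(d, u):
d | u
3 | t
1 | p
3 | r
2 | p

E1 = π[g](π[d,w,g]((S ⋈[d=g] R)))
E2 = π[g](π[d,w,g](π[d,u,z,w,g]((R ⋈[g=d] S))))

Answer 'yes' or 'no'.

E1 subexpression sizes:
  S → 4
  R → 6
  (S ⋈[d=g] R) → 3
  π[d,w,g]((S ⋈[d=g] R)) → 3
  π[g](π[d,w,g]((S ⋈[d=g] R))) → 3
E2 subexpression sizes:
  R → 6
  S → 4
  (R ⋈[g=d] S) → 3
  π[d,u,z,w,g]((R ⋈[g=d] S)) → 3
  π[d,w,g](π[d,u,z,w,g]((R ⋈[g=d] S))) → 3
  π[g](π[d,w,g](π[d,u,z,w,g]((R ⋈[g=d] S)))) → 3

E1 and E2 produce the same multiset:
g
1
3
3

yes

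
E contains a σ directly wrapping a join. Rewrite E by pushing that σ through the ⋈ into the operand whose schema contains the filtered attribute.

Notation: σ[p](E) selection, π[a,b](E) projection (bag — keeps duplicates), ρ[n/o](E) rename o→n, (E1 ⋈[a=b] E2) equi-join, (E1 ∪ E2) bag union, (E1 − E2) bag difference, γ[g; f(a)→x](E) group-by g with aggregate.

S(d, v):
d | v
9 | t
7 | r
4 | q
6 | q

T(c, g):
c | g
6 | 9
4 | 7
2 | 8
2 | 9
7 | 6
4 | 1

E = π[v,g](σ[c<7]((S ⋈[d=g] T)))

σ filters on c, owned by the right side.
E' = π[v,g]((S ⋈[d=g] σ[c<7](T)))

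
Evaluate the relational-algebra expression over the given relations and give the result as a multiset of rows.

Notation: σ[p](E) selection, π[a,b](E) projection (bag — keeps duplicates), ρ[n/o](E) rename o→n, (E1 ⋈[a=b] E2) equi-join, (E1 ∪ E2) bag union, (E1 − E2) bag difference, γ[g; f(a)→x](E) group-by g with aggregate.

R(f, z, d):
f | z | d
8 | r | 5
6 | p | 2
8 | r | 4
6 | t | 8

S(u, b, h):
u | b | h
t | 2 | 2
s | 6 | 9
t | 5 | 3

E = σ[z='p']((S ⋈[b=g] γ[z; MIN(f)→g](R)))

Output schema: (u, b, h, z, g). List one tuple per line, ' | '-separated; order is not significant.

Row counts bottom-up:
  S → 3
  R → 4
  γ[z; MIN(f)→g](R) → 3
  (S ⋈[b=g] γ[z; MIN(f)→g](R)) → 2
  σ[z='p']((S ⋈[b=g] γ[z; MIN(f)→g](R))) → 1

== RESULT ==
u | b | h | z | g
s | 6 | 9 | p | 6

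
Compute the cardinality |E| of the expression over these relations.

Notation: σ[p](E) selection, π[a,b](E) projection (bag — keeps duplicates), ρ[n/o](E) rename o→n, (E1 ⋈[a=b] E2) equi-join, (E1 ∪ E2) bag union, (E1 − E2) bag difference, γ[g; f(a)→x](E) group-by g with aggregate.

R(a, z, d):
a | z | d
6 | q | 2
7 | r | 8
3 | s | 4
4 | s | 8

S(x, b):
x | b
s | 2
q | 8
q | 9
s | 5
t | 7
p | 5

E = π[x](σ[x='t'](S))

Per-node cardinality:
  S → 6
  σ[x='t'](S) → 1
  π[x](σ[x='t'](S)) → 1

|E| = 1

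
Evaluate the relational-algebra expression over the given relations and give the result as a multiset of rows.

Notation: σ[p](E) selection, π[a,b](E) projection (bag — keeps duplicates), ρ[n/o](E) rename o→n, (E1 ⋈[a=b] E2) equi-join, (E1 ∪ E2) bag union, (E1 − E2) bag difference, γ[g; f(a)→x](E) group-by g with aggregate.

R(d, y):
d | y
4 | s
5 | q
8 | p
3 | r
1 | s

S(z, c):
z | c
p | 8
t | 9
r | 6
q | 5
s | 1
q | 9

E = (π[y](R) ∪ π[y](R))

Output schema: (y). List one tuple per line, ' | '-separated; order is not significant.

Per-node cardinality:
  R → 5
  π[y](R) → 5
  R → 5
  π[y](R) → 5
  (π[y](R) ∪ π[y](R)) → 10

== RESULT ==
y
p
p
q
q
r
r
s
s
s
s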